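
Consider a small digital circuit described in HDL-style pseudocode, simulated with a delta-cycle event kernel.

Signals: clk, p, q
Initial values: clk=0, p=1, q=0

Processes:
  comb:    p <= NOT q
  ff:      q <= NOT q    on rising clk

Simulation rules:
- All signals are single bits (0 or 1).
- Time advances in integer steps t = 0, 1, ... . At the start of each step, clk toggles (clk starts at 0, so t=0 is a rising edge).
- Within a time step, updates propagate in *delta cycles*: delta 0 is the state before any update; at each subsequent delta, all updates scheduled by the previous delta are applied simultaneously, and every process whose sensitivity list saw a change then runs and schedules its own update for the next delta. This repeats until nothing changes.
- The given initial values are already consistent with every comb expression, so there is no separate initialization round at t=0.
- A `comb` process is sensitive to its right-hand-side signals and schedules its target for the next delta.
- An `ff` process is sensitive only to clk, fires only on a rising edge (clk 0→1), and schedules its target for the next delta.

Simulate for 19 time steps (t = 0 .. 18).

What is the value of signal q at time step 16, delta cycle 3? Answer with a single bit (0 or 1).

1

t=0 Δ0: p=1 q=0 clk=0
  Δ1: clk:0→1
  Δ2: q:0→1
  Δ3: p:1→0
  (3Δ to stable)
t=1 Δ0: p=0 q=1 clk=1
  Δ1: clk:1→0
  (1Δ to stable)
t=2 Δ0: p=0 q=1 clk=0
  Δ1: clk:0→1
  Δ2: q:1→0
  Δ3: p:0→1
  (3Δ to stable)
t=3 Δ0: p=1 q=0 clk=1
  Δ1: clk:1→0
  (1Δ to stable)
t=4 Δ0: p=1 q=0 clk=0
  Δ1: clk:0→1
  Δ2: q:0→1
  Δ3: p:1→0
  (3Δ to stable)
t=5 Δ0: p=0 q=1 clk=1
  Δ1: clk:1→0
  (1Δ to stable)
t=6 Δ0: p=0 q=1 clk=0
  Δ1: clk:0→1
  Δ2: q:1→0
  Δ3: p:0→1
  (3Δ to stable)
t=7 Δ0: p=1 q=0 clk=1
  Δ1: clk:1→0
  (1Δ to stable)
t=8 Δ0: p=1 q=0 clk=0
  Δ1: clk:0→1
  Δ2: q:0→1
  Δ3: p:1→0
  (3Δ to stable)
t=9 Δ0: p=0 q=1 clk=1
  Δ1: clk:1→0
  (1Δ to stable)
t=10 Δ0: p=0 q=1 clk=0
  Δ1: clk:0→1
  Δ2: q:1→0
  Δ3: p:0→1
  (3Δ to stable)
t=11 Δ0: p=1 q=0 clk=1
  Δ1: clk:1→0
  (1Δ to stable)
t=12 Δ0: p=1 q=0 clk=0
  Δ1: clk:0→1
  Δ2: q:0→1
  Δ3: p:1→0
  (3Δ to stable)
t=13 Δ0: p=0 q=1 clk=1
  Δ1: clk:1→0
  (1Δ to stable)
t=14 Δ0: p=0 q=1 clk=0
  Δ1: clk:0→1
  Δ2: q:1→0
  Δ3: p:0→1
  (3Δ to stable)
t=15 Δ0: p=1 q=0 clk=1
  Δ1: clk:1→0
  (1Δ to stable)
t=16 Δ0: p=1 q=0 clk=0
  Δ1: clk:0→1
  Δ2: q:0→1
  Δ3: p:1→0
  (3Δ to stable)
t=17 Δ0: p=0 q=1 clk=1
  Δ1: clk:1→0
  (1Δ to stable)
t=18 Δ0: p=0 q=1 clk=0
  Δ1: clk:0→1
  Δ2: q:1→0
  Δ3: p:0→1
  (3Δ to stable)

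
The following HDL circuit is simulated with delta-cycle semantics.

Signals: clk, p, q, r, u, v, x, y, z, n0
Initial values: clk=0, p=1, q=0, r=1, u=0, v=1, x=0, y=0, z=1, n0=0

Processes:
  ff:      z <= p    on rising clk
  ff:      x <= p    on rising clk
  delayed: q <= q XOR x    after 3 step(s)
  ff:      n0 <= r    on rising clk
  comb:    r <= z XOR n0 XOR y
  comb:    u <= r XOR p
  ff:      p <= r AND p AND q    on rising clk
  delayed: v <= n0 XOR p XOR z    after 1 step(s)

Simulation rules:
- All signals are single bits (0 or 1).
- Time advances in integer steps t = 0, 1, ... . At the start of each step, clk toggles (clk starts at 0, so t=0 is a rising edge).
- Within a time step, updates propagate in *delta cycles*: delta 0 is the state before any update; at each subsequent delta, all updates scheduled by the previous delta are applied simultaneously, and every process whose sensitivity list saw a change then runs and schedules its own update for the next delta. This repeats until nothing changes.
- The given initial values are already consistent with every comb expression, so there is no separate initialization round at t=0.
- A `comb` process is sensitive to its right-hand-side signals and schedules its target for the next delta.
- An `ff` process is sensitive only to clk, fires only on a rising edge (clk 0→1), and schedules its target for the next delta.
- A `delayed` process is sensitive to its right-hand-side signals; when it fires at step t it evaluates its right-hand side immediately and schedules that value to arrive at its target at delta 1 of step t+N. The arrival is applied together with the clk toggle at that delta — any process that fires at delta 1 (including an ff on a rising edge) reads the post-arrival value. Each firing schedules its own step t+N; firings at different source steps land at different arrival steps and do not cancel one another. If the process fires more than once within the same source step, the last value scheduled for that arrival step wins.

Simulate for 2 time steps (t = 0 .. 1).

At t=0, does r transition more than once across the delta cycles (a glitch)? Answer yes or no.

[bits: y,clk,n0,p,x,q,u,r,z,v]
t=0: Δ0=0001000111 Δ1=0101000111 Δ2=0110100111 Δ3=0110101011 Δ4=0110100011 | 4Δ
t=1: Δ0=0110100011 Δ1=0010100010 | 1Δ

no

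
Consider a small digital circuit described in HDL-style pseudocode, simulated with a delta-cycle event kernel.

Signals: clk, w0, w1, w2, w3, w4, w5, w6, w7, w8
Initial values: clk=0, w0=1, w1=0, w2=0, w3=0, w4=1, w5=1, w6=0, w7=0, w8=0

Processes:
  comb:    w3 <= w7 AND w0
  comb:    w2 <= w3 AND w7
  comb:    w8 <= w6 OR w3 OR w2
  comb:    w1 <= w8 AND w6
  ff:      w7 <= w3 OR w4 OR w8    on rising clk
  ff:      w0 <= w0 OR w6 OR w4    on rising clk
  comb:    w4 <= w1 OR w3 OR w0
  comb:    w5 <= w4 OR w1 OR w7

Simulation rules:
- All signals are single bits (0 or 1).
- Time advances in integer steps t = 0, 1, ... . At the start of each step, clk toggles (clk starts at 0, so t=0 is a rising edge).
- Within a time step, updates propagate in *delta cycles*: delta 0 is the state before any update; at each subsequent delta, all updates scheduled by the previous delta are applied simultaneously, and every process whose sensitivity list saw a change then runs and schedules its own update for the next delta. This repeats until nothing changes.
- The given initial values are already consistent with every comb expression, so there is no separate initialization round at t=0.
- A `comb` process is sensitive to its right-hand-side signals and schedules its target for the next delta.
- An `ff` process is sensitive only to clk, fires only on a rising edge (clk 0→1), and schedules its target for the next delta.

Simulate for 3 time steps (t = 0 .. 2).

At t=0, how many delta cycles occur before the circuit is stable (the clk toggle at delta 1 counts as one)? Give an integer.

4

[bits: w3,w4,w8,w7,w6,w5,w1,w2,clk,w0]
t=0: Δ0=0100010001 Δ1=0100010011 Δ2=0101010011 Δ3=1101010011 Δ4=1111010111 | 4Δ
t=1: Δ0=1111010111 Δ1=1111010101 | 1Δ
t=2: Δ0=1111010101 Δ1=1111010111 | 1Δ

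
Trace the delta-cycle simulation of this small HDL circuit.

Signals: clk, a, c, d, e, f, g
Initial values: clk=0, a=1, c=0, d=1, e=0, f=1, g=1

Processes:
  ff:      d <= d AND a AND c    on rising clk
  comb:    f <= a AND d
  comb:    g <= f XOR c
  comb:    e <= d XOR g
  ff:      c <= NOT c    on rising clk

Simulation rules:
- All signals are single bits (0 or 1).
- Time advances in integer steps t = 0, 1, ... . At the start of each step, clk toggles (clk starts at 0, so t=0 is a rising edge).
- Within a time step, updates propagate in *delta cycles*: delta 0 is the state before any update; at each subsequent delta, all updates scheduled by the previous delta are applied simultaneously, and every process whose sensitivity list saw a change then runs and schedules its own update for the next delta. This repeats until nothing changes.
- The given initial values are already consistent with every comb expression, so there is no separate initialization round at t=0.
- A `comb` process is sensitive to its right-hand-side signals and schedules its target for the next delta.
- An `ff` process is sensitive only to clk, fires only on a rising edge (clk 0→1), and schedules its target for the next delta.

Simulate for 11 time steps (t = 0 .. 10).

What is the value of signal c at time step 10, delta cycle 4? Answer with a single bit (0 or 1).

t0.Δ0 f=1 g=1 d=1 e=0 a=1 clk=0 c=0
t0.Δ1 f=1 g=1 d=1 e=0 a=1 clk=1 c=0
t0.Δ2 f=1 g=1 d=0 e=0 a=1 clk=1 c=1
t0.Δ3 f=0 g=0 d=0 e=1 a=1 clk=1 c=1
t0.Δ4 f=0 g=1 d=0 e=0 a=1 clk=1 c=1
t0.Δ5 f=0 g=1 d=0 e=1 a=1 clk=1 c=1
t1.Δ0 f=0 g=1 d=0 e=1 a=1 clk=1 c=1
t1.Δ1 f=0 g=1 d=0 e=1 a=1 clk=0 c=1
t2.Δ0 f=0 g=1 d=0 e=1 a=1 clk=0 c=1
t2.Δ1 f=0 g=1 d=0 e=1 a=1 clk=1 c=1
t2.Δ2 f=0 g=1 d=0 e=1 a=1 clk=1 c=0
t2.Δ3 f=0 g=0 d=0 e=1 a=1 clk=1 c=0
t2.Δ4 f=0 g=0 d=0 e=0 a=1 clk=1 c=0
t3.Δ0 f=0 g=0 d=0 e=0 a=1 clk=1 c=0
t3.Δ1 f=0 g=0 d=0 e=0 a=1 clk=0 c=0
t4.Δ0 f=0 g=0 d=0 e=0 a=1 clk=0 c=0
t4.Δ1 f=0 g=0 d=0 e=0 a=1 clk=1 c=0
t4.Δ2 f=0 g=0 d=0 e=0 a=1 clk=1 c=1
t4.Δ3 f=0 g=1 d=0 e=0 a=1 clk=1 c=1
t4.Δ4 f=0 g=1 d=0 e=1 a=1 clk=1 c=1
t5.Δ0 f=0 g=1 d=0 e=1 a=1 clk=1 c=1
t5.Δ1 f=0 g=1 d=0 e=1 a=1 clk=0 c=1
t6.Δ0 f=0 g=1 d=0 e=1 a=1 clk=0 c=1
t6.Δ1 f=0 g=1 d=0 e=1 a=1 clk=1 c=1
t6.Δ2 f=0 g=1 d=0 e=1 a=1 clk=1 c=0
t6.Δ3 f=0 g=0 d=0 e=1 a=1 clk=1 c=0
t6.Δ4 f=0 g=0 d=0 e=0 a=1 clk=1 c=0
t7.Δ0 f=0 g=0 d=0 e=0 a=1 clk=1 c=0
t7.Δ1 f=0 g=0 d=0 e=0 a=1 clk=0 c=0
t8.Δ0 f=0 g=0 d=0 e=0 a=1 clk=0 c=0
t8.Δ1 f=0 g=0 d=0 e=0 a=1 clk=1 c=0
t8.Δ2 f=0 g=0 d=0 e=0 a=1 clk=1 c=1
t8.Δ3 f=0 g=1 d=0 e=0 a=1 clk=1 c=1
t8.Δ4 f=0 g=1 d=0 e=1 a=1 clk=1 c=1
t9.Δ0 f=0 g=1 d=0 e=1 a=1 clk=1 c=1
t9.Δ1 f=0 g=1 d=0 e=1 a=1 clk=0 c=1
t10.Δ0 f=0 g=1 d=0 e=1 a=1 clk=0 c=1
t10.Δ1 f=0 g=1 d=0 e=1 a=1 clk=1 c=1
t10.Δ2 f=0 g=1 d=0 e=1 a=1 clk=1 c=0
t10.Δ3 f=0 g=0 d=0 e=1 a=1 clk=1 c=0
t10.Δ4 f=0 g=0 d=0 e=0 a=1 clk=1 c=0

0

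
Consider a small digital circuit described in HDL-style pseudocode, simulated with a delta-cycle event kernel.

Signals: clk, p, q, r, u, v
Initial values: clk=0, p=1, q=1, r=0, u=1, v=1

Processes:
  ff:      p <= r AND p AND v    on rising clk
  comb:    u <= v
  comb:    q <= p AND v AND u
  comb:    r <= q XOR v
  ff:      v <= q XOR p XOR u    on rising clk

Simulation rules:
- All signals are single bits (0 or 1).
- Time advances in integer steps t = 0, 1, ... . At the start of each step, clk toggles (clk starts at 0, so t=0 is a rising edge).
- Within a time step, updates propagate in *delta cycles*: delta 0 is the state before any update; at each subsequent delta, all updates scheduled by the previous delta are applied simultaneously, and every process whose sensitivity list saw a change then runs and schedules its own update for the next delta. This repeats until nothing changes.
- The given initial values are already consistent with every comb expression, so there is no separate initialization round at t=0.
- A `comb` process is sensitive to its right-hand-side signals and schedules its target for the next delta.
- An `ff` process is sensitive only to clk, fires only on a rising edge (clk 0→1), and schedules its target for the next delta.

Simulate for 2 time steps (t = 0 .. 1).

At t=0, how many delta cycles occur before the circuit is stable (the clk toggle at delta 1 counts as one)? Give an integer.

t=0 Δ0: clk=0 p=1 q=1 r=0 u=1 v=1
  Δ1: clk:0→1
  Δ2: p:1→0
  Δ3: q:1→0
  Δ4: r:0→1
  (4Δ to stable)
t=1 Δ0: clk=1 p=0 q=0 r=1 u=1 v=1
  Δ1: clk:1→0
  (1Δ to stable)

4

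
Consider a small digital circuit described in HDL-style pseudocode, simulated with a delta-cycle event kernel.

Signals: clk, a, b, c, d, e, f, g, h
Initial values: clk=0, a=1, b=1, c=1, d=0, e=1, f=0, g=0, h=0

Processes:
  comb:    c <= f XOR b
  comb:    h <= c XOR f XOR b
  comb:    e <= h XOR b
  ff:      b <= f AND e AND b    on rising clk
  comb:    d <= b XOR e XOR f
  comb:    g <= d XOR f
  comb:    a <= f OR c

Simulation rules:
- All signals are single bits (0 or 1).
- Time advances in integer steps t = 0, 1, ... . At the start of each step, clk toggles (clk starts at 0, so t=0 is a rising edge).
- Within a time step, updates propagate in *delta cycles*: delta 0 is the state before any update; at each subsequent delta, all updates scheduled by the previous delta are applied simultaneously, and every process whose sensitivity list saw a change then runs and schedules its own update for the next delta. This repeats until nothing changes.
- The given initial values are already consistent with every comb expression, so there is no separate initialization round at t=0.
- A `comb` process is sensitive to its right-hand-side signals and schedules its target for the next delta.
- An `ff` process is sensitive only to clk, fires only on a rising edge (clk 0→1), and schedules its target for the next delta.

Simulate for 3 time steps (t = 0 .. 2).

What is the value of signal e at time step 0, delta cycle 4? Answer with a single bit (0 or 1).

1

t0.Δ0 clk=0 g=0 a=1 f=0 d=0 h=0 b=1 c=1 e=1
t0.Δ1 clk=1 g=0 a=1 f=0 d=0 h=0 b=1 c=1 e=1
t0.Δ2 clk=1 g=0 a=1 f=0 d=0 h=0 b=0 c=1 e=1
t0.Δ3 clk=1 g=0 a=1 f=0 d=1 h=1 b=0 c=0 e=0
t0.Δ4 clk=1 g=1 a=0 f=0 d=0 h=0 b=0 c=0 e=1
t0.Δ5 clk=1 g=0 a=0 f=0 d=1 h=0 b=0 c=0 e=0
t0.Δ6 clk=1 g=1 a=0 f=0 d=0 h=0 b=0 c=0 e=0
t0.Δ7 clk=1 g=0 a=0 f=0 d=0 h=0 b=0 c=0 e=0
t1.Δ0 clk=1 g=0 a=0 f=0 d=0 h=0 b=0 c=0 e=0
t1.Δ1 clk=0 g=0 a=0 f=0 d=0 h=0 b=0 c=0 e=0
t2.Δ0 clk=0 g=0 a=0 f=0 d=0 h=0 b=0 c=0 e=0
t2.Δ1 clk=1 g=0 a=0 f=0 d=0 h=0 b=0 c=0 e=0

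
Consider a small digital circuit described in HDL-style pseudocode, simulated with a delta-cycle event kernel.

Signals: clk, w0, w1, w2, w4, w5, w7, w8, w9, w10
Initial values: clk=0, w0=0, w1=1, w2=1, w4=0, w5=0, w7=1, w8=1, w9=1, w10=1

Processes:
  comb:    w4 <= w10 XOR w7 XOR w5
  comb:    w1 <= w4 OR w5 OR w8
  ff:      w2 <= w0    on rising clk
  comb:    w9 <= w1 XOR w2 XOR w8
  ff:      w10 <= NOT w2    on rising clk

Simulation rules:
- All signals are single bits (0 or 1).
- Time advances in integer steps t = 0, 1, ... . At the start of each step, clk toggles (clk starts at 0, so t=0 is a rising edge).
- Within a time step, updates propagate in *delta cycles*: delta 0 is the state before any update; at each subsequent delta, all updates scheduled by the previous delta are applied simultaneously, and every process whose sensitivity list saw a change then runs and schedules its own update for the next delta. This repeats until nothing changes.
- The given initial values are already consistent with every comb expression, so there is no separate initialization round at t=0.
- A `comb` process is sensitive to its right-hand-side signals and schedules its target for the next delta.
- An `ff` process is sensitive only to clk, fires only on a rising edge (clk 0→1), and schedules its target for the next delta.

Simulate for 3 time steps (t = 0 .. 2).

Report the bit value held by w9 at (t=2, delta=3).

0

[bits: clk,w4,w2,w5,w9,w10,w0,w7,w8,w1]
t=0: Δ0=0010110111 Δ1=1010110111 Δ2=1000100111 Δ3=1100000111 | 3Δ
t=1: Δ0=1100000111 Δ1=0100000111 | 1Δ
t=2: Δ0=0100000111 Δ1=1100000111 Δ2=1100010111 Δ3=1000010111 | 3Δ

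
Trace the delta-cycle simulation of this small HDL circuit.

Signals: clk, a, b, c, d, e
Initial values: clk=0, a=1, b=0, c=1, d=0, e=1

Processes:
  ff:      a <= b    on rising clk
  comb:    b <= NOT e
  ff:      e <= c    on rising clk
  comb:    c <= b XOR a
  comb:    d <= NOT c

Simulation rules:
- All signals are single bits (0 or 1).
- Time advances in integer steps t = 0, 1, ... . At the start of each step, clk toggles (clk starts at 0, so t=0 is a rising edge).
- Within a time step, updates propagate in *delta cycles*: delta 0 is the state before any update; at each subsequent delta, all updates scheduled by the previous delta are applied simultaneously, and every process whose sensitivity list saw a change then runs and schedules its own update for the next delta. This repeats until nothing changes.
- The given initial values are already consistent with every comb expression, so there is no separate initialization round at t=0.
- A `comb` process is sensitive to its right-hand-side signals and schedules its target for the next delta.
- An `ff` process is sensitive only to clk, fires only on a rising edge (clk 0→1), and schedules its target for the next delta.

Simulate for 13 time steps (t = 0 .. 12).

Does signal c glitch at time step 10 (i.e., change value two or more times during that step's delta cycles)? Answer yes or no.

t0.Δ0 c=1 clk=0 d=0 b=0 e=1 a=1
t0.Δ1 c=1 clk=1 d=0 b=0 e=1 a=1
t0.Δ2 c=1 clk=1 d=0 b=0 e=1 a=0
t0.Δ3 c=0 clk=1 d=0 b=0 e=1 a=0
t0.Δ4 c=0 clk=1 d=1 b=0 e=1 a=0
t1.Δ0 c=0 clk=1 d=1 b=0 e=1 a=0
t1.Δ1 c=0 clk=0 d=1 b=0 e=1 a=0
t2.Δ0 c=0 clk=0 d=1 b=0 e=1 a=0
t2.Δ1 c=0 clk=1 d=1 b=0 e=1 a=0
t2.Δ2 c=0 clk=1 d=1 b=0 e=0 a=0
t2.Δ3 c=0 clk=1 d=1 b=1 e=0 a=0
t2.Δ4 c=1 clk=1 d=1 b=1 e=0 a=0
t2.Δ5 c=1 clk=1 d=0 b=1 e=0 a=0
t3.Δ0 c=1 clk=1 d=0 b=1 e=0 a=0
t3.Δ1 c=1 clk=0 d=0 b=1 e=0 a=0
t4.Δ0 c=1 clk=0 d=0 b=1 e=0 a=0
t4.Δ1 c=1 clk=1 d=0 b=1 e=0 a=0
t4.Δ2 c=1 clk=1 d=0 b=1 e=1 a=1
t4.Δ3 c=0 clk=1 d=0 b=0 e=1 a=1
t4.Δ4 c=1 clk=1 d=1 b=0 e=1 a=1
t4.Δ5 c=1 clk=1 d=0 b=0 e=1 a=1
t5.Δ0 c=1 clk=1 d=0 b=0 e=1 a=1
t5.Δ1 c=1 clk=0 d=0 b=0 e=1 a=1
t6.Δ0 c=1 clk=0 d=0 b=0 e=1 a=1
t6.Δ1 c=1 clk=1 d=0 b=0 e=1 a=1
t6.Δ2 c=1 clk=1 d=0 b=0 e=1 a=0
t6.Δ3 c=0 clk=1 d=0 b=0 e=1 a=0
t6.Δ4 c=0 clk=1 d=1 b=0 e=1 a=0
t7.Δ0 c=0 clk=1 d=1 b=0 e=1 a=0
t7.Δ1 c=0 clk=0 d=1 b=0 e=1 a=0
t8.Δ0 c=0 clk=0 d=1 b=0 e=1 a=0
t8.Δ1 c=0 clk=1 d=1 b=0 e=1 a=0
t8.Δ2 c=0 clk=1 d=1 b=0 e=0 a=0
t8.Δ3 c=0 clk=1 d=1 b=1 e=0 a=0
t8.Δ4 c=1 clk=1 d=1 b=1 e=0 a=0
t8.Δ5 c=1 clk=1 d=0 b=1 e=0 a=0
t9.Δ0 c=1 clk=1 d=0 b=1 e=0 a=0
t9.Δ1 c=1 clk=0 d=0 b=1 e=0 a=0
t10.Δ0 c=1 clk=0 d=0 b=1 e=0 a=0
t10.Δ1 c=1 clk=1 d=0 b=1 e=0 a=0
t10.Δ2 c=1 clk=1 d=0 b=1 e=1 a=1
t10.Δ3 c=0 clk=1 d=0 b=0 e=1 a=1
t10.Δ4 c=1 clk=1 d=1 b=0 e=1 a=1
t10.Δ5 c=1 clk=1 d=0 b=0 e=1 a=1
t11.Δ0 c=1 clk=1 d=0 b=0 e=1 a=1
t11.Δ1 c=1 clk=0 d=0 b=0 e=1 a=1
t12.Δ0 c=1 clk=0 d=0 b=0 e=1 a=1
t12.Δ1 c=1 clk=1 d=0 b=0 e=1 a=1
t12.Δ2 c=1 clk=1 d=0 b=0 e=1 a=0
t12.Δ3 c=0 clk=1 d=0 b=0 e=1 a=0
t12.Δ4 c=0 clk=1 d=1 b=0 e=1 a=0

yes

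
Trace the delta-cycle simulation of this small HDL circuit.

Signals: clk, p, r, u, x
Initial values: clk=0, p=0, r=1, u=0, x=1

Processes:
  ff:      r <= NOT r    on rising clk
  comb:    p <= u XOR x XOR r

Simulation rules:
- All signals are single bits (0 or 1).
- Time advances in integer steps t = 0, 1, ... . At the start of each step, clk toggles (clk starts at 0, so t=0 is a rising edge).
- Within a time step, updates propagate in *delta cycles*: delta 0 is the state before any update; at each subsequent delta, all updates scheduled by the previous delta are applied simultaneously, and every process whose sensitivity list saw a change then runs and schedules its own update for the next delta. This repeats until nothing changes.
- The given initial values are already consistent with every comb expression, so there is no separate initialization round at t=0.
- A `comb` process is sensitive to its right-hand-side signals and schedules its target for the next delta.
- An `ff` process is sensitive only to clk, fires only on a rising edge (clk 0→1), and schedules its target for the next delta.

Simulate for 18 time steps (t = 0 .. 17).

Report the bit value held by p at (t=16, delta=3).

1

t=0 Δ0: u=0 x=1 p=0 r=1 clk=0
  Δ1: clk:0→1
  Δ2: r:1→0
  Δ3: p:0→1
  (3Δ to stable)
t=1 Δ0: u=0 x=1 p=1 r=0 clk=1
  Δ1: clk:1→0
  (1Δ to stable)
t=2 Δ0: u=0 x=1 p=1 r=0 clk=0
  Δ1: clk:0→1
  Δ2: r:0→1
  Δ3: p:1→0
  (3Δ to stable)
t=3 Δ0: u=0 x=1 p=0 r=1 clk=1
  Δ1: clk:1→0
  (1Δ to stable)
t=4 Δ0: u=0 x=1 p=0 r=1 clk=0
  Δ1: clk:0→1
  Δ2: r:1→0
  Δ3: p:0→1
  (3Δ to stable)
t=5 Δ0: u=0 x=1 p=1 r=0 clk=1
  Δ1: clk:1→0
  (1Δ to stable)
t=6 Δ0: u=0 x=1 p=1 r=0 clk=0
  Δ1: clk:0→1
  Δ2: r:0→1
  Δ3: p:1→0
  (3Δ to stable)
t=7 Δ0: u=0 x=1 p=0 r=1 clk=1
  Δ1: clk:1→0
  (1Δ to stable)
t=8 Δ0: u=0 x=1 p=0 r=1 clk=0
  Δ1: clk:0→1
  Δ2: r:1→0
  Δ3: p:0→1
  (3Δ to stable)
t=9 Δ0: u=0 x=1 p=1 r=0 clk=1
  Δ1: clk:1→0
  (1Δ to stable)
t=10 Δ0: u=0 x=1 p=1 r=0 clk=0
  Δ1: clk:0→1
  Δ2: r:0→1
  Δ3: p:1→0
  (3Δ to stable)
t=11 Δ0: u=0 x=1 p=0 r=1 clk=1
  Δ1: clk:1→0
  (1Δ to stable)
t=12 Δ0: u=0 x=1 p=0 r=1 clk=0
  Δ1: clk:0→1
  Δ2: r:1→0
  Δ3: p:0→1
  (3Δ to stable)
t=13 Δ0: u=0 x=1 p=1 r=0 clk=1
  Δ1: clk:1→0
  (1Δ to stable)
t=14 Δ0: u=0 x=1 p=1 r=0 clk=0
  Δ1: clk:0→1
  Δ2: r:0→1
  Δ3: p:1→0
  (3Δ to stable)
t=15 Δ0: u=0 x=1 p=0 r=1 clk=1
  Δ1: clk:1→0
  (1Δ to stable)
t=16 Δ0: u=0 x=1 p=0 r=1 clk=0
  Δ1: clk:0→1
  Δ2: r:1→0
  Δ3: p:0→1
  (3Δ to stable)
t=17 Δ0: u=0 x=1 p=1 r=0 clk=1
  Δ1: clk:1→0
  (1Δ to stable)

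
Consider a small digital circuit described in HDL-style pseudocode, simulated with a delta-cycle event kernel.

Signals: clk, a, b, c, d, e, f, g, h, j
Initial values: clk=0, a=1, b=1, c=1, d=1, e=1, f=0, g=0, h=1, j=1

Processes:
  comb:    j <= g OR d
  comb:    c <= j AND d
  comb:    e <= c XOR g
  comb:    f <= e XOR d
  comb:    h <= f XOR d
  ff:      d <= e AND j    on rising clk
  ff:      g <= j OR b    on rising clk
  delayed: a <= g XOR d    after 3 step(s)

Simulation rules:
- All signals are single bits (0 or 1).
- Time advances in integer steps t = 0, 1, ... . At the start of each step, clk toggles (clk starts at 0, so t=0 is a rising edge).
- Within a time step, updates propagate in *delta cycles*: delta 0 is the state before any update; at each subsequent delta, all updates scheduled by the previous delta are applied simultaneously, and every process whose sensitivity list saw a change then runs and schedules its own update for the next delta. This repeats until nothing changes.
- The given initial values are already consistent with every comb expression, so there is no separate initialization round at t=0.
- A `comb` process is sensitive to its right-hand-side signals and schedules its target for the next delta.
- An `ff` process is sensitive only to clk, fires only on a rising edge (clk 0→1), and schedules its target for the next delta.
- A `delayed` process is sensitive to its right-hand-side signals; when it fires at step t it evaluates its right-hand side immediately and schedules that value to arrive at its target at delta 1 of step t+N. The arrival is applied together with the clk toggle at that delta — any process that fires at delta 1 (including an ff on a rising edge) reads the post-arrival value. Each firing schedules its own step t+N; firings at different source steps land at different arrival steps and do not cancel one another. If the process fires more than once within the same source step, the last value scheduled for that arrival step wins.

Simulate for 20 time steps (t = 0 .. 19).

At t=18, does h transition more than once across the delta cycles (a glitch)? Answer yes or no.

[bits: b,d,a,j,f,h,clk,c,g,e]
t=0: Δ0=1111010101 Δ1=1111011101 Δ2=1111011111 Δ3=1111011110 Δ4=1111111110 Δ5=1111101110 | 5Δ
t=1: Δ0=1111101110 Δ1=1111100110 | 1Δ
t=2: Δ0=1111100110 Δ1=1111101110 Δ2=1011101110 Δ3=1011011010 Δ4=1011001011 Δ5=1011101011 Δ6=1011111011 | 6Δ
t=3: Δ0=1011111011 Δ1=1001110011 | 1Δ
t=4: Δ0=1001110011 Δ1=1001111011 Δ2=1101111011 Δ3=1101001111 Δ4=1101011110 Δ5=1101111110 Δ6=1101101110 | 6Δ
t=5: Δ0=1101101110 Δ1=1111100110 | 1Δ
t=6: Δ0=1111100110 Δ1=1111101110 Δ2=1011101110 Δ3=1011011010 Δ4=1011001011 Δ5=1011101011 Δ6=1011111011 | 6Δ
t=7: Δ0=1011111011 Δ1=1001110011 | 1Δ
t=8: Δ0=1001110011 Δ1=1001111011 Δ2=1101111011 Δ3=1101001111 Δ4=1101011110 Δ5=1101111110 Δ6=1101101110 | 6Δ
t=9: Δ0=1101101110 Δ1=1111100110 | 1Δ
t=10: Δ0=1111100110 Δ1=1111101110 Δ2=1011101110 Δ3=1011011010 Δ4=1011001011 Δ5=1011101011 Δ6=1011111011 | 6Δ
t=11: Δ0=1011111011 Δ1=1001110011 | 1Δ
t=12: Δ0=1001110011 Δ1=1001111011 Δ2=1101111011 Δ3=1101001111 Δ4=1101011110 Δ5=1101111110 Δ6=1101101110 | 6Δ
t=13: Δ0=1101101110 Δ1=1111100110 | 1Δ
t=14: Δ0=1111100110 Δ1=1111101110 Δ2=1011101110 Δ3=1011011010 Δ4=1011001011 Δ5=1011101011 Δ6=1011111011 | 6Δ
t=15: Δ0=1011111011 Δ1=1001110011 | 1Δ
t=16: Δ0=1001110011 Δ1=1001111011 Δ2=1101111011 Δ3=1101001111 Δ4=1101011110 Δ5=1101111110 Δ6=1101101110 | 6Δ
t=17: Δ0=1101101110 Δ1=1111100110 | 1Δ
t=18: Δ0=1111100110 Δ1=1111101110 Δ2=1011101110 Δ3=1011011010 Δ4=1011001011 Δ5=1011101011 Δ6=1011111011 | 6Δ
t=19: Δ0=1011111011 Δ1=1001110011 | 1Δ

yes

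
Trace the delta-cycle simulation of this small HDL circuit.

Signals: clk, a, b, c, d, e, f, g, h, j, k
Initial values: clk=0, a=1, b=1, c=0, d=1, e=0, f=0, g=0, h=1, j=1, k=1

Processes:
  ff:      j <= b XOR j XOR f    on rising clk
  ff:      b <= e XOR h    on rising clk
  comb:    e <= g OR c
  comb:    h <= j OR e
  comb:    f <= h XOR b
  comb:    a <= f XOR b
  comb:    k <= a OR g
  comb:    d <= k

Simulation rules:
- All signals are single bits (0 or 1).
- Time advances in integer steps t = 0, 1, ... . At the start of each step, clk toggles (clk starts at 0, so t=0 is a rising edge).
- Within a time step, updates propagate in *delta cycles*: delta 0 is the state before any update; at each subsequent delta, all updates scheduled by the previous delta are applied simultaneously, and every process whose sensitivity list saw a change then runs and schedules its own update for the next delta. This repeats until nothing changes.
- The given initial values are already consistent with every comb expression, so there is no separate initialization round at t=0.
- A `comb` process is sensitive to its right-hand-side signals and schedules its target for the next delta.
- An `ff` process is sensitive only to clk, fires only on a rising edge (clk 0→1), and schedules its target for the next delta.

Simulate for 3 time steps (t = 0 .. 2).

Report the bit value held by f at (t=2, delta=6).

0

[bits: f,g,e,d,c,k,a,h,j,b,clk]
t=0: Δ0=00010111110 Δ1=00010111111 Δ2=00010111011 Δ3=00010110011 Δ4=10010110011 Δ5=10010100011 Δ6=10010000011 Δ7=10000000011 | 7Δ
t=1: Δ0=10000000011 Δ1=10000000010 | 1Δ
t=2: Δ0=10000000010 Δ1=10000000011 Δ2=10000000001 Δ3=00000010001 Δ4=00000100001 Δ5=00010000001 Δ6=00000000001 | 6Δ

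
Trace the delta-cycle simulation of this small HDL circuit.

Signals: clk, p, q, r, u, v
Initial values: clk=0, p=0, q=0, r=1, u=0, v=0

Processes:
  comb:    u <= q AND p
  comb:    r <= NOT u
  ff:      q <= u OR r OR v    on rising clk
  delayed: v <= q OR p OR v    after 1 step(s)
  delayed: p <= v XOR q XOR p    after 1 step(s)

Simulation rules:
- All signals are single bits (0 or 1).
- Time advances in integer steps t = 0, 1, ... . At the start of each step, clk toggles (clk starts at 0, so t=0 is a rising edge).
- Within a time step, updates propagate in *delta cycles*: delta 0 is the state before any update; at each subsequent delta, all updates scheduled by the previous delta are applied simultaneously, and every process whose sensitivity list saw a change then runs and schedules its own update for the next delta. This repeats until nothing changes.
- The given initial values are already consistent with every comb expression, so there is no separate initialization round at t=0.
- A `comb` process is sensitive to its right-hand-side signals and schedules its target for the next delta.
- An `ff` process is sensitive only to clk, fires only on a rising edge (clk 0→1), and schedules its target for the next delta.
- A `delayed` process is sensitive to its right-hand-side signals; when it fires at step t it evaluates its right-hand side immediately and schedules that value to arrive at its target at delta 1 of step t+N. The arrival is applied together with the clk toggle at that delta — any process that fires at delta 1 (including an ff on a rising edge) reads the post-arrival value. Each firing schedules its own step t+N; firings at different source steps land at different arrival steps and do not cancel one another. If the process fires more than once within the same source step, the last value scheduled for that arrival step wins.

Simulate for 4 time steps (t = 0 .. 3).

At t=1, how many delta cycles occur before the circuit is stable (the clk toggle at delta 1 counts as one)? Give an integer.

3

t=0 Δ0: q=0 p=0 clk=0 v=0 u=0 r=1
  Δ1: clk:0→1
  Δ2: q:0→1
  (2Δ to stable)
t=1 Δ0: q=1 p=0 clk=1 v=0 u=0 r=1
  Δ1: p:0→1, clk:1→0, v:0→1
  Δ2: u:0→1
  Δ3: r:1→0
  (3Δ to stable)
t=2 Δ0: q=1 p=1 clk=0 v=1 u=1 r=0
  Δ1: clk:0→1
  (1Δ to stable)
t=3 Δ0: q=1 p=1 clk=1 v=1 u=1 r=0
  Δ1: clk:1→0
  (1Δ to stable)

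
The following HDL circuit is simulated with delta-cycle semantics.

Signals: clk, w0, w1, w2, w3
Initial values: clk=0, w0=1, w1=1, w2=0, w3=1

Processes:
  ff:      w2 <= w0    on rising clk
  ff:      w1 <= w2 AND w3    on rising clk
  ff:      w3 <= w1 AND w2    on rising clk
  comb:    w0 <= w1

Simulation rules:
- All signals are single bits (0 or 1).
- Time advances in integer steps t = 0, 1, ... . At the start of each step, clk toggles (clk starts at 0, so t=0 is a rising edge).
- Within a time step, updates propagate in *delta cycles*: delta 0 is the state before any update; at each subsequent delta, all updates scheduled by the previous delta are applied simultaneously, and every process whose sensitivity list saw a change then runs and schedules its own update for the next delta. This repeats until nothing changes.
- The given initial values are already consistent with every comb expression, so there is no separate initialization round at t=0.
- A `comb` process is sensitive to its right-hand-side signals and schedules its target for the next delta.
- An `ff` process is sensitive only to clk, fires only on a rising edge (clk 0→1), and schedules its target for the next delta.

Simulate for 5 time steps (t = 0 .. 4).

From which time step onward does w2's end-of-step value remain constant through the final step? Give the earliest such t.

t=0 Δ0: w3=1 w2=0 w0=1 w1=1 clk=0
  Δ1: clk:0→1
  Δ2: w3:1→0, w2:0→1, w1:1→0
  Δ3: w0:1→0
  (3Δ to stable)
t=1 Δ0: w3=0 w2=1 w0=0 w1=0 clk=1
  Δ1: clk:1→0
  (1Δ to stable)
t=2 Δ0: w3=0 w2=1 w0=0 w1=0 clk=0
  Δ1: clk:0→1
  Δ2: w2:1→0
  (2Δ to stable)
t=3 Δ0: w3=0 w2=0 w0=0 w1=0 clk=1
  Δ1: clk:1→0
  (1Δ to stable)
t=4 Δ0: w3=0 w2=0 w0=0 w1=0 clk=0
  Δ1: clk:0→1
  (1Δ to stable)

2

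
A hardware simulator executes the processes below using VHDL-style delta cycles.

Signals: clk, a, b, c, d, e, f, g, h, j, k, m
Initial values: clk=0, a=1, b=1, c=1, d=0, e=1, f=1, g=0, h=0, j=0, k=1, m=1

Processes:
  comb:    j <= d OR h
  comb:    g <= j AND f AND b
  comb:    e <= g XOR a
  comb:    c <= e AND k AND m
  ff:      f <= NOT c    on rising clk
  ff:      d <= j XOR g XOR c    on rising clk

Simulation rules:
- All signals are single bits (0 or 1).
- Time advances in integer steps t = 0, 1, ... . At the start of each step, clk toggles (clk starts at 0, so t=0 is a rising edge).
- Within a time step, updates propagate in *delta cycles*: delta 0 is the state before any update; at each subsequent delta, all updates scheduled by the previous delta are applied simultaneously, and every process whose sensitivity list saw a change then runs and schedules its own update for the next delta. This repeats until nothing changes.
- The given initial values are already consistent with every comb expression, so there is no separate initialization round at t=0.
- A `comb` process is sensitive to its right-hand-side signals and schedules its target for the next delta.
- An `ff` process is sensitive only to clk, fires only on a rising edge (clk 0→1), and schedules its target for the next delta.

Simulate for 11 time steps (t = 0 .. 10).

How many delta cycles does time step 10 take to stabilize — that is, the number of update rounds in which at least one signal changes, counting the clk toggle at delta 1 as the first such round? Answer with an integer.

[bits: e,b,j,f,d,clk,g,a,m,c,k,h]
t=0: Δ0=110100011110 Δ1=110101011110 Δ2=110011011110 Δ3=111011011110 | 3Δ
t=1: Δ0=111011011110 Δ1=111010011110 | 1Δ
t=2: Δ0=111010011110 Δ1=111011011110 Δ2=111001011110 Δ3=110001011110 | 3Δ
t=3: Δ0=110001011110 Δ1=110000011110 | 1Δ
t=4: Δ0=110000011110 Δ1=110001011110 Δ2=110011011110 Δ3=111011011110 | 3Δ
t=5: Δ0=111011011110 Δ1=111010011110 | 1Δ
t=6: Δ0=111010011110 Δ1=111011011110 Δ2=111001011110 Δ3=110001011110 | 3Δ
t=7: Δ0=110001011110 Δ1=110000011110 | 1Δ
t=8: Δ0=110000011110 Δ1=110001011110 Δ2=110011011110 Δ3=111011011110 | 3Δ
t=9: Δ0=111011011110 Δ1=111010011110 | 1Δ
t=10: Δ0=111010011110 Δ1=111011011110 Δ2=111001011110 Δ3=110001011110 | 3Δ

3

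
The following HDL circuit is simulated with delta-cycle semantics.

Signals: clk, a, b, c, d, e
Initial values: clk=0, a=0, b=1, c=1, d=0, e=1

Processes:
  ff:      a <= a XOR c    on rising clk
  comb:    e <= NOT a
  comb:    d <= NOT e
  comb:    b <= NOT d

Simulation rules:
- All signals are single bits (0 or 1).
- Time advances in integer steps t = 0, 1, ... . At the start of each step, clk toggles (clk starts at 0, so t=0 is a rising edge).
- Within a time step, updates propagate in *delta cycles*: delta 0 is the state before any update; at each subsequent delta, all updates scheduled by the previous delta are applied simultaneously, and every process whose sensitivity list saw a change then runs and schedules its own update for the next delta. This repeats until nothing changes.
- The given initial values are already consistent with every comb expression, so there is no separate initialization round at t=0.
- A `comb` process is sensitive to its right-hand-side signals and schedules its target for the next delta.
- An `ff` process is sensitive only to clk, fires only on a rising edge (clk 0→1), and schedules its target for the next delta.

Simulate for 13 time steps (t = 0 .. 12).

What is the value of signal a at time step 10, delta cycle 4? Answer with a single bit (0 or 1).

t0.Δ0 b=1 c=1 d=0 e=1 a=0 clk=0
t0.Δ1 b=1 c=1 d=0 e=1 a=0 clk=1
t0.Δ2 b=1 c=1 d=0 e=1 a=1 clk=1
t0.Δ3 b=1 c=1 d=0 e=0 a=1 clk=1
t0.Δ4 b=1 c=1 d=1 e=0 a=1 clk=1
t0.Δ5 b=0 c=1 d=1 e=0 a=1 clk=1
t1.Δ0 b=0 c=1 d=1 e=0 a=1 clk=1
t1.Δ1 b=0 c=1 d=1 e=0 a=1 clk=0
t2.Δ0 b=0 c=1 d=1 e=0 a=1 clk=0
t2.Δ1 b=0 c=1 d=1 e=0 a=1 clk=1
t2.Δ2 b=0 c=1 d=1 e=0 a=0 clk=1
t2.Δ3 b=0 c=1 d=1 e=1 a=0 clk=1
t2.Δ4 b=0 c=1 d=0 e=1 a=0 clk=1
t2.Δ5 b=1 c=1 d=0 e=1 a=0 clk=1
t3.Δ0 b=1 c=1 d=0 e=1 a=0 clk=1
t3.Δ1 b=1 c=1 d=0 e=1 a=0 clk=0
t4.Δ0 b=1 c=1 d=0 e=1 a=0 clk=0
t4.Δ1 b=1 c=1 d=0 e=1 a=0 clk=1
t4.Δ2 b=1 c=1 d=0 e=1 a=1 clk=1
t4.Δ3 b=1 c=1 d=0 e=0 a=1 clk=1
t4.Δ4 b=1 c=1 d=1 e=0 a=1 clk=1
t4.Δ5 b=0 c=1 d=1 e=0 a=1 clk=1
t5.Δ0 b=0 c=1 d=1 e=0 a=1 clk=1
t5.Δ1 b=0 c=1 d=1 e=0 a=1 clk=0
t6.Δ0 b=0 c=1 d=1 e=0 a=1 clk=0
t6.Δ1 b=0 c=1 d=1 e=0 a=1 clk=1
t6.Δ2 b=0 c=1 d=1 e=0 a=0 clk=1
t6.Δ3 b=0 c=1 d=1 e=1 a=0 clk=1
t6.Δ4 b=0 c=1 d=0 e=1 a=0 clk=1
t6.Δ5 b=1 c=1 d=0 e=1 a=0 clk=1
t7.Δ0 b=1 c=1 d=0 e=1 a=0 clk=1
t7.Δ1 b=1 c=1 d=0 e=1 a=0 clk=0
t8.Δ0 b=1 c=1 d=0 e=1 a=0 clk=0
t8.Δ1 b=1 c=1 d=0 e=1 a=0 clk=1
t8.Δ2 b=1 c=1 d=0 e=1 a=1 clk=1
t8.Δ3 b=1 c=1 d=0 e=0 a=1 clk=1
t8.Δ4 b=1 c=1 d=1 e=0 a=1 clk=1
t8.Δ5 b=0 c=1 d=1 e=0 a=1 clk=1
t9.Δ0 b=0 c=1 d=1 e=0 a=1 clk=1
t9.Δ1 b=0 c=1 d=1 e=0 a=1 clk=0
t10.Δ0 b=0 c=1 d=1 e=0 a=1 clk=0
t10.Δ1 b=0 c=1 d=1 e=0 a=1 clk=1
t10.Δ2 b=0 c=1 d=1 e=0 a=0 clk=1
t10.Δ3 b=0 c=1 d=1 e=1 a=0 clk=1
t10.Δ4 b=0 c=1 d=0 e=1 a=0 clk=1
t10.Δ5 b=1 c=1 d=0 e=1 a=0 clk=1
t11.Δ0 b=1 c=1 d=0 e=1 a=0 clk=1
t11.Δ1 b=1 c=1 d=0 e=1 a=0 clk=0
t12.Δ0 b=1 c=1 d=0 e=1 a=0 clk=0
t12.Δ1 b=1 c=1 d=0 e=1 a=0 clk=1
t12.Δ2 b=1 c=1 d=0 e=1 a=1 clk=1
t12.Δ3 b=1 c=1 d=0 e=0 a=1 clk=1
t12.Δ4 b=1 c=1 d=1 e=0 a=1 clk=1
t12.Δ5 b=0 c=1 d=1 e=0 a=1 clk=1

0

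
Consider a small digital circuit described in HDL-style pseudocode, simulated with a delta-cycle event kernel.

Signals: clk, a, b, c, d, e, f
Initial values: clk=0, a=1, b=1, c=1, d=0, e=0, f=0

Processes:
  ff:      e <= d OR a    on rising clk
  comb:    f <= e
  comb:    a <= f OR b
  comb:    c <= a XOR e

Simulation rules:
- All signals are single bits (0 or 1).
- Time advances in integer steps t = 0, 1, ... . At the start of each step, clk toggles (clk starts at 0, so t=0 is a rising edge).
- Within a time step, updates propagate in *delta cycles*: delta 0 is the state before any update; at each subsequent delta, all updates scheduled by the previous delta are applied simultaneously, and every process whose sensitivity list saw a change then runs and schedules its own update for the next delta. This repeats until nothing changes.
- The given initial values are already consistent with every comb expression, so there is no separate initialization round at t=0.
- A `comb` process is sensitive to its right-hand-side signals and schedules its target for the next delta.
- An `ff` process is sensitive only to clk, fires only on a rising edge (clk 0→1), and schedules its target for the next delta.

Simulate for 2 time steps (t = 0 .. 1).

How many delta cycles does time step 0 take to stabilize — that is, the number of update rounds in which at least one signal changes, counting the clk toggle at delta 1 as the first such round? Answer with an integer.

t0.Δ0 c=1 a=1 d=0 b=1 e=0 clk=0 f=0
t0.Δ1 c=1 a=1 d=0 b=1 e=0 clk=1 f=0
t0.Δ2 c=1 a=1 d=0 b=1 e=1 clk=1 f=0
t0.Δ3 c=0 a=1 d=0 b=1 e=1 clk=1 f=1
t1.Δ0 c=0 a=1 d=0 b=1 e=1 clk=1 f=1
t1.Δ1 c=0 a=1 d=0 b=1 e=1 clk=0 f=1

3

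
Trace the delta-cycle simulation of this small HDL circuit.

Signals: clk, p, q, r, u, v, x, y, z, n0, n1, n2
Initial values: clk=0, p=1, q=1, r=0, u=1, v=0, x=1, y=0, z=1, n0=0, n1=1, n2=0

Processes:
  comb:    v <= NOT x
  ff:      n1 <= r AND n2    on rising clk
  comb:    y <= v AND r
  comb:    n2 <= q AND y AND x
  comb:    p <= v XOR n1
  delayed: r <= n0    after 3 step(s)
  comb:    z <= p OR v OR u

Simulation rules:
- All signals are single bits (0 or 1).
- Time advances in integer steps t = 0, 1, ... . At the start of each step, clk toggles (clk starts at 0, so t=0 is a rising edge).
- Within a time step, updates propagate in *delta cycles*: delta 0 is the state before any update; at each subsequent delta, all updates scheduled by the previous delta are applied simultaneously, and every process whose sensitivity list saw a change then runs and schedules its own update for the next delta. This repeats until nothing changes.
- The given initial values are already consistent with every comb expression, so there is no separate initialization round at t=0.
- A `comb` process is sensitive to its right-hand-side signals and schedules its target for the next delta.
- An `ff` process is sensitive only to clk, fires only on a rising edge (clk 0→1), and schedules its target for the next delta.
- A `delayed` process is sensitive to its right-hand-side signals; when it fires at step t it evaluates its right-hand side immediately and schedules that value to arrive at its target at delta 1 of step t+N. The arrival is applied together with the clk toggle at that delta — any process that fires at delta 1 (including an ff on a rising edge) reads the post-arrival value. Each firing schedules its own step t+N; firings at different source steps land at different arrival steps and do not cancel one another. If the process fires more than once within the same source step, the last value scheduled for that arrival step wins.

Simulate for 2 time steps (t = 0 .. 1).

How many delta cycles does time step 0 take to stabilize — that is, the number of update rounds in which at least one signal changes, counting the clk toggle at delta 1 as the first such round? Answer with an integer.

t=0 Δ0: q=1 v=0 n1=1 z=1 clk=0 r=0 n2=0 u=1 x=1 y=0 p=1 n0=0
  Δ1: clk:0→1
  Δ2: n1:1→0
  Δ3: p:1→0
  (3Δ to stable)
t=1 Δ0: q=1 v=0 n1=0 z=1 clk=1 r=0 n2=0 u=1 x=1 y=0 p=0 n0=0
  Δ1: clk:1→0
  (1Δ to stable)

3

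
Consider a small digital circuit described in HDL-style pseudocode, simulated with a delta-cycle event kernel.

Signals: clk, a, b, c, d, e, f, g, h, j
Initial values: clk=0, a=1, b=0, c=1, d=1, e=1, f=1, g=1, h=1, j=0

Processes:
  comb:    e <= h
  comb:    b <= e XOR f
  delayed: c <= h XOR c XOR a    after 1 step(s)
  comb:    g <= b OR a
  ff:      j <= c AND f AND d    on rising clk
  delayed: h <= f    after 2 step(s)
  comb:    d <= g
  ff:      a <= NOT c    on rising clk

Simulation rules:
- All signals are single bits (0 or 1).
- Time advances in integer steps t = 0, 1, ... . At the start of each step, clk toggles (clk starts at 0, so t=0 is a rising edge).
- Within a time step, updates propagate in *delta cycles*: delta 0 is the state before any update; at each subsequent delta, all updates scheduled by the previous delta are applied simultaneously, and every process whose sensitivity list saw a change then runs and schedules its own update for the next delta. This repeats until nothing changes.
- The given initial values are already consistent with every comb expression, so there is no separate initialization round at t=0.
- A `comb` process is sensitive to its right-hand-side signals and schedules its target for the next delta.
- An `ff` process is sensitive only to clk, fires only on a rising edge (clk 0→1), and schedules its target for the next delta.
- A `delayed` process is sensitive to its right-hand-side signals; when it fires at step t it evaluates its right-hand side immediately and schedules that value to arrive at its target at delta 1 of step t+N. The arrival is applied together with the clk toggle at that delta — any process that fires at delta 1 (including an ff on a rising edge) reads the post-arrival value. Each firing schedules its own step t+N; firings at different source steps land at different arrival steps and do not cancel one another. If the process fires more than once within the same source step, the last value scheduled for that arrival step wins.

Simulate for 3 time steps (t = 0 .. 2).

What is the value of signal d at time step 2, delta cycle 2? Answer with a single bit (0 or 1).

0

[bits: h,f,a,clk,d,e,j,c,b,g]
t=0: Δ0=1110110101 Δ1=1111110101 Δ2=1101111101 Δ3=1101111100 Δ4=1101011100 | 4Δ
t=1: Δ0=1101011100 Δ1=1100011000 | 1Δ
t=2: Δ0=1100011000 Δ1=1101011100 Δ2=1101010100 | 2Δ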